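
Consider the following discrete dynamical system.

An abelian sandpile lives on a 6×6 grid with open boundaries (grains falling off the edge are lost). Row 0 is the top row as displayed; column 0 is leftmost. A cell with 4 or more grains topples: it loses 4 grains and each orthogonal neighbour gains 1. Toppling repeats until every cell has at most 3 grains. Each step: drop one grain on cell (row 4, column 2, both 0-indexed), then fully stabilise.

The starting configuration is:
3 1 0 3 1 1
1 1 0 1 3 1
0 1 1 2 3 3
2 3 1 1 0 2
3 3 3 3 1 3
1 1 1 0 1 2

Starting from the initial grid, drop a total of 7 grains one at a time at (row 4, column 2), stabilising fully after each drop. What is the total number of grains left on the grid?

60

k=0  3 1 0 3 1 1
1 1 0 1 3 1
0 1 1 2 3 3
2 3 1 1 0 2
3 3 3 3 1 3
1 1 1 0 1 2
k=1  3 1 0 3 1 1
1 1 0 1 3 1
1 2 1 2 3 3
0 1 3 2 0 2
1 2 2 0 2 3
2 2 2 1 1 2
k=2  3 1 0 3 1 1
1 1 0 1 3 1
1 2 1 2 3 3
0 1 3 2 0 2
1 2 3 0 2 3
2 2 2 1 1 2
k=3  3 1 0 3 1 1
1 1 0 1 3 1
1 2 2 2 3 3
0 2 0 3 0 2
1 3 1 1 2 3
2 2 3 1 1 2
k=4  3 1 0 3 1 1
1 1 0 1 3 1
1 2 2 2 3 3
0 2 0 3 0 2
1 3 2 1 2 3
2 2 3 1 1 2
k=5  3 1 0 3 1 1
1 1 0 1 3 1
1 2 2 2 3 3
0 2 0 3 0 2
1 3 3 1 2 3
2 2 3 1 1 2
k=6  3 1 0 3 1 1
1 1 0 1 3 1
1 2 2 2 3 3
0 3 1 3 0 2
2 1 2 2 2 3
3 0 1 2 1 2
k=7  3 1 0 3 1 1
1 1 0 1 3 1
1 2 2 2 3 3
0 3 1 3 0 2
2 1 3 2 2 3
3 0 1 2 1 2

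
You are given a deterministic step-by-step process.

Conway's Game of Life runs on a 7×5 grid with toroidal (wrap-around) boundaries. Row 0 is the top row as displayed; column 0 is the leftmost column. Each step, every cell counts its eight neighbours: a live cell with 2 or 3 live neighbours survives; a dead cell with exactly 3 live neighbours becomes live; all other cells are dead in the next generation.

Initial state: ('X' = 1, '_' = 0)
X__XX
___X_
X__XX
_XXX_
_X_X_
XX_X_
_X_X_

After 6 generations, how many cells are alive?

0) X__XX
___X_
X__XX
_XXX_
_X_X_
XX_X_
_X_X_
1) X__X_
__X__
XX___
_X___
___X_
XX_X_
_X_X_
2) _X_XX
X_X_X
XXX__
XXX__
XX__X
XX_X_
_X_X_
3) _X___
_____
_____
___X_
___X_
___X_
_X_X_
4) __X__
_____
_____
_____
__XXX
___XX
_____
5) _____
_____
_____
___X_
__X_X
__X_X
___X_
6) _____
_____
_____
___X_
__X_X
__X_X
___X_

6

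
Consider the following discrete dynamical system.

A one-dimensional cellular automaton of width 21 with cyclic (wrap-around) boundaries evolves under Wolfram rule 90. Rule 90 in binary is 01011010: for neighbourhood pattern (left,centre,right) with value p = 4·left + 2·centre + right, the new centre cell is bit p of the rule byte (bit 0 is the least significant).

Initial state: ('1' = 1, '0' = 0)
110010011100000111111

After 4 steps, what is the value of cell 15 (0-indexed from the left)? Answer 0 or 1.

k=0  110010011100000111111
k=1  011101110110001100000
k=2  110101010111011110000
k=3  110000000101010011001
k=4  011000001000001111111

1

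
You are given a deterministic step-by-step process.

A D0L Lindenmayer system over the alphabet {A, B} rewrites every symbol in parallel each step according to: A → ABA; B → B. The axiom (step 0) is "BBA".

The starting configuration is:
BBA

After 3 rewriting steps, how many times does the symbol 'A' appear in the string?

8

0) BBA
1) BBABA
2) BBABABABA
3) BBABABABABABABABA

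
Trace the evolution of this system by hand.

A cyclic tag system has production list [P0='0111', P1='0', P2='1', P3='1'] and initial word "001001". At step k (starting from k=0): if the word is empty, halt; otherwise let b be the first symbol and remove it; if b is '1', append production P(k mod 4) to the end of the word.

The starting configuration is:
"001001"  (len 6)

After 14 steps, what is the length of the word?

0) "001001"  (len 6)
1) "01001"  (len 5)
2) "1001"  (len 4)
3) "0011"  (len 4)
4) "011"  (len 3)
5) "11"  (len 2)
6) "10"  (len 2)
7) "01"  (len 2)
8) "1"  (len 1)
9) "0111"  (len 4)
10) "111"  (len 3)
11) "111"  (len 3)
12) "111"  (len 3)
13) "110111"  (len 6)
14) "101110"  (len 6)

6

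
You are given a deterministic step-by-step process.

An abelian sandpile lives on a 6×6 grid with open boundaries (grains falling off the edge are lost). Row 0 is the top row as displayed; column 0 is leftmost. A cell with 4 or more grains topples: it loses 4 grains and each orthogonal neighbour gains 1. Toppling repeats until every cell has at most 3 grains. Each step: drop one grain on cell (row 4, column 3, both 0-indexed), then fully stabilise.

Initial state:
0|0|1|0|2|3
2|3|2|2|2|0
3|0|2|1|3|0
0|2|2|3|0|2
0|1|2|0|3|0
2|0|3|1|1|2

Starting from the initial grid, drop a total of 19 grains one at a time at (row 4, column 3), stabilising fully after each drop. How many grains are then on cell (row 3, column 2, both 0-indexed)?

gen 0: 0|0|1|0|2|3
2|3|2|2|2|0
3|0|2|1|3|0
0|2|2|3|0|2
0|1|2|0|3|0
2|0|3|1|1|2
gen 1: 0|0|1|0|2|3
2|3|2|2|2|0
3|0|2|1|3|0
0|2|2|3|0|2
0|1|2|1|3|0
2|0|3|1|1|2
gen 2: 0|0|1|0|2|3
2|3|2|2|2|0
3|0|2|1|3|0
0|2|2|3|0|2
0|1|2|2|3|0
2|0|3|1|1|2
gen 3: 0|0|1|0|2|3
2|3|2|2|2|0
3|0|2|1|3|0
0|2|2|3|0|2
0|1|2|3|3|0
2|0|3|1|1|2
gen 4: 0|0|1|0|2|3
2|3|2|2|2|0
3|0|2|2|3|0
0|2|3|0|2|2
0|1|3|2|0|1
2|0|3|2|2|2
gen 5: 0|0|1|0|2|3
2|3|2|2|2|0
3|0|2|2|3|0
0|2|3|0|2|2
0|1|3|3|0|1
2|0|3|2|2|2
gen 6: 0|0|1|0|2|3
2|3|2|2|2|0
3|0|3|2|3|0
0|3|0|2|2|2
0|2|2|2|1|1
2|1|1|0|3|2
gen 7: 0|0|1|0|2|3
2|3|2|2|2|0
3|0|3|2|3|0
0|3|0|2|2|2
0|2|2|3|1|1
2|1|1|0|3|2
gen 8: 0|0|1|0|2|3
2|3|2|2|2|0
3|0|3|2|3|0
0|3|0|3|2|2
0|2|3|0|2|1
2|1|1|1|3|2
gen 9: 0|0|1|0|2|3
2|3|2|2|2|0
3|0|3|2|3|0
0|3|0|3|2|2
0|2|3|1|2|1
2|1|1|1|3|2
gen 10: 0|0|1|0|2|3
2|3|2|2|2|0
3|0|3|2|3|0
0|3|0|3|2|2
0|2|3|2|2|1
2|1|1|1|3|2
gen 11: 0|0|1|0|2|3
2|3|2|2|2|0
3|0|3|2|3|0
0|3|0|3|2|2
0|2|3|3|2|1
2|1|1|1|3|2
gen 12: 0|0|1|0|2|3
2|3|2|2|2|0
3|0|3|3|3|0
0|3|2|0|3|2
0|3|0|2|3|1
2|1|2|2|3|2
gen 13: 0|0|1|0|2|3
2|3|2|2|2|0
3|0|3|3|3|0
0|3|2|0|3|2
0|3|0|3|3|1
2|1|2|2|3|2
gen 14: 0|0|1|0|2|3
2|3|3|3|3|0
3|1|0|1|1|1
0|3|3|3|1|3
0|3|1|2|2|2
2|1|3|0|1|3
gen 15: 0|0|1|0|2|3
2|3|3|3|3|0
3|1|0|1|1|1
0|3|3|3|1|3
0|3|1|3|2|2
2|1|3|0|1|3
gen 16: 0|0|1|0|2|3
2|3|3|3|3|0
3|2|1|2|1|1
1|1|2|1|2|3
1|1|1|2|3|2
2|3|0|2|1|3
gen 17: 0|0|1|0|2|3
2|3|3|3|3|0
3|2|1|2|1|1
1|1|2|1|2|3
1|1|1|3|3|2
2|3|0|2|1|3
gen 18: 0|0|1|0|2|3
2|3|3|3|3|0
3|2|1|2|1|1
1|1|2|2|3|3
1|1|2|1|0|3
2|3|0|3|2|3
gen 19: 0|0|1|0|2|3
2|3|3|3|3|0
3|2|1|2|1|1
1|1|2|2|3|3
1|1|2|2|0|3
2|3|0|3|2|3

2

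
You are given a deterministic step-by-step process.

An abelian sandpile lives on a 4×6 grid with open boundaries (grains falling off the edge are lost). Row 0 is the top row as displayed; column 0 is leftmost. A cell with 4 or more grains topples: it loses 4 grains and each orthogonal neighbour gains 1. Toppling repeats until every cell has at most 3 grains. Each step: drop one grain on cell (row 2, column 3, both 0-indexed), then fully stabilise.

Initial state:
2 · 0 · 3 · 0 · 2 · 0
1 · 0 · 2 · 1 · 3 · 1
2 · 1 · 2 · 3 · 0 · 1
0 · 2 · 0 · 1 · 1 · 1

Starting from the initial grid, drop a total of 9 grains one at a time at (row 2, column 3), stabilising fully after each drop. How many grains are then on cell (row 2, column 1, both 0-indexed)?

step 0: 2 · 0 · 3 · 0 · 2 · 0
1 · 0 · 2 · 1 · 3 · 1
2 · 1 · 2 · 3 · 0 · 1
0 · 2 · 0 · 1 · 1 · 1
step 1: 2 · 0 · 3 · 0 · 2 · 0
1 · 0 · 2 · 2 · 3 · 1
2 · 1 · 3 · 0 · 1 · 1
0 · 2 · 0 · 2 · 1 · 1
step 2: 2 · 0 · 3 · 0 · 2 · 0
1 · 0 · 2 · 2 · 3 · 1
2 · 1 · 3 · 1 · 1 · 1
0 · 2 · 0 · 2 · 1 · 1
step 3: 2 · 0 · 3 · 0 · 2 · 0
1 · 0 · 2 · 2 · 3 · 1
2 · 1 · 3 · 2 · 1 · 1
0 · 2 · 0 · 2 · 1 · 1
step 4: 2 · 0 · 3 · 0 · 2 · 0
1 · 0 · 2 · 2 · 3 · 1
2 · 1 · 3 · 3 · 1 · 1
0 · 2 · 0 · 2 · 1 · 1
step 5: 2 · 0 · 3 · 0 · 2 · 0
1 · 0 · 3 · 3 · 3 · 1
2 · 2 · 0 · 1 · 2 · 1
0 · 2 · 1 · 3 · 1 · 1
step 6: 2 · 0 · 3 · 0 · 2 · 0
1 · 0 · 3 · 3 · 3 · 1
2 · 2 · 0 · 2 · 2 · 1
0 · 2 · 1 · 3 · 1 · 1
step 7: 2 · 0 · 3 · 0 · 2 · 0
1 · 0 · 3 · 3 · 3 · 1
2 · 2 · 0 · 3 · 2 · 1
0 · 2 · 1 · 3 · 1 · 1
step 8: 2 · 1 · 0 · 2 · 3 · 0
1 · 1 · 1 · 2 · 1 · 2
2 · 2 · 2 · 3 · 0 · 2
0 · 2 · 2 · 0 · 3 · 1
step 9: 2 · 1 · 0 · 2 · 3 · 0
1 · 1 · 1 · 3 · 1 · 2
2 · 2 · 3 · 0 · 1 · 2
0 · 2 · 2 · 1 · 3 · 1

2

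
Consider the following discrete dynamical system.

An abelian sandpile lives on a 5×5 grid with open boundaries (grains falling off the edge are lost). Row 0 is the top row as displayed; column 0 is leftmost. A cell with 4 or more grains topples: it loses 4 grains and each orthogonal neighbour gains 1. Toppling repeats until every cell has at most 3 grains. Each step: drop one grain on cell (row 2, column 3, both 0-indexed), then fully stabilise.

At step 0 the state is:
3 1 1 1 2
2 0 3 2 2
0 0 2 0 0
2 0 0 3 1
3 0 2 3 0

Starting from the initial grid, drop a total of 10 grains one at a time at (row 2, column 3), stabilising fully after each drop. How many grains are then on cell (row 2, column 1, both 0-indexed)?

k=0  3 1 1 1 2
2 0 3 2 2
0 0 2 0 0
2 0 0 3 1
3 0 2 3 0
k=1  3 1 1 1 2
2 0 3 2 2
0 0 2 1 0
2 0 0 3 1
3 0 2 3 0
k=2  3 1 1 1 2
2 0 3 2 2
0 0 2 2 0
2 0 0 3 1
3 0 2 3 0
k=3  3 1 1 1 2
2 0 3 2 2
0 0 2 3 0
2 0 0 3 1
3 0 2 3 0
k=4  3 1 1 1 2
2 0 3 3 2
0 0 3 1 1
2 0 1 1 2
3 0 3 0 1
k=5  3 1 1 1 2
2 0 3 3 2
0 0 3 2 1
2 0 1 1 2
3 0 3 0 1
k=6  3 1 1 1 2
2 0 3 3 2
0 0 3 3 1
2 0 1 1 2
3 0 3 0 1
k=7  3 1 2 2 2
2 1 1 1 3
0 1 1 2 2
2 0 2 2 2
3 0 3 0 1
k=8  3 1 2 2 2
2 1 1 1 3
0 1 1 3 2
2 0 2 2 2
3 0 3 0 1
k=9  3 1 2 2 2
2 1 1 2 3
0 1 2 0 3
2 0 2 3 2
3 0 3 0 1
k=10  3 1 2 2 2
2 1 1 2 3
0 1 2 1 3
2 0 2 3 2
3 0 3 0 1

1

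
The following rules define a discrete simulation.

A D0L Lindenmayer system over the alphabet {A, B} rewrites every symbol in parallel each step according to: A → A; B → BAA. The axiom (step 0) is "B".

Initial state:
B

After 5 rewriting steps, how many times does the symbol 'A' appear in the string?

gen 0: B
gen 1: BAA
gen 2: BAAAA
gen 3: BAAAAAA
gen 4: BAAAAAAAA
gen 5: BAAAAAAAAAA

10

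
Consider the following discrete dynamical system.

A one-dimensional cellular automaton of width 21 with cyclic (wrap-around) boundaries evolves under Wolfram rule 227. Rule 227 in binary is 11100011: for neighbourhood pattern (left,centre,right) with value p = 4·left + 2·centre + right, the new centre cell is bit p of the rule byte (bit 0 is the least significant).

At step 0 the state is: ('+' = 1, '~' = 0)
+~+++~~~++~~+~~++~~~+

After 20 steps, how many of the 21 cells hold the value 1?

12

t=0: +~+++~~~++~~+~~++~~~+
t=1: ++~++~++~+~+~~+~+~++~
t=2: ~++~++~++~+~~+~+~+~++
t=3: +~++~++~++~~+~+~+~+~+
t=4: ++~++~++~+~+~+~+~+~+~
t=5: ~++~++~++~+~+~+~+~+~+
t=6: +~++~++~++~+~+~+~+~+~
t=7: ~+~++~++~++~+~+~+~+~+
t=8: +~+~++~++~++~+~+~+~+~
t=9: ~+~+~++~++~++~+~+~+~+
t=10: +~+~+~++~++~++~+~+~+~
t=11: ~+~+~+~++~++~++~+~+~+
t=12: +~+~+~+~++~++~++~+~+~
t=13: ~+~+~+~+~++~++~++~+~+
t=14: +~+~+~+~+~++~++~++~+~
t=15: ~+~+~+~+~+~++~++~++~+
t=16: +~+~+~+~+~+~++~++~++~
t=17: ~+~+~+~+~+~+~++~++~++
t=18: +~+~+~+~+~+~+~++~++~+
t=19: ++~+~+~+~+~+~+~++~++~
t=20: ~++~+~+~+~+~+~+~++~++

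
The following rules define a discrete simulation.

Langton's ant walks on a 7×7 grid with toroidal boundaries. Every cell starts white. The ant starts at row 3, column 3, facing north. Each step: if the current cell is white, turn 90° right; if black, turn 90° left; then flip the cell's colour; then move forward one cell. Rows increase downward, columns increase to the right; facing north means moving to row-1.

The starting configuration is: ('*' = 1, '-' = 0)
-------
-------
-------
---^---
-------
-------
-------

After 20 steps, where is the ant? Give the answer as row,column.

5,1

step 0: -------
-------
-------
---^---
-------
-------
-------
step 1: -------
-------
-------
---*>--
-------
-------
-------
step 2: -------
-------
-------
---**--
----v--
-------
-------
step 3: -------
-------
-------
---**--
---<*--
-------
-------
step 4: -------
-------
-------
---^*--
---**--
-------
-------
step 5: -------
-------
-------
--<-*--
---**--
-------
-------
step 6: -------
-------
--^----
--*-*--
---**--
-------
-------
step 7: -------
-------
--*>---
--*-*--
---**--
-------
-------
step 8: -------
-------
--**---
--*v*--
---**--
-------
-------
step 9: -------
-------
--**---
--<**--
---**--
-------
-------
step 10: -------
-------
--**---
---**--
--v**--
-------
-------
step 11: -------
-------
--**---
---**--
-<***--
-------
-------
step 12: -------
-------
--**---
-^-**--
-****--
-------
-------
step 13: -------
-------
--**---
-*>**--
-****--
-------
-------
step 14: -------
-------
--**---
-****--
-*v**--
-------
-------
step 15: -------
-------
--**---
-****--
-*->*--
-------
-------
step 16: -------
-------
--**---
-**^*--
-*--*--
-------
-------
step 17: -------
-------
--**---
-*<-*--
-*--*--
-------
-------
step 18: -------
-------
--**---
-*--*--
-*v-*--
-------
-------
step 19: -------
-------
--**---
-*--*--
-<*-*--
-------
-------
step 20: -------
-------
--**---
-*--*--
--*-*--
-v-----
-------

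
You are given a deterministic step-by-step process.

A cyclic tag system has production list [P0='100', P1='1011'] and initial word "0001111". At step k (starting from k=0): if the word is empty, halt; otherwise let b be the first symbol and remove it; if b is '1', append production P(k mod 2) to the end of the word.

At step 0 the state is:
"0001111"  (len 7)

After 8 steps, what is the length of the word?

17

[0] "0001111"  (len 7)
[1] "001111"  (len 6)
[2] "01111"  (len 5)
[3] "1111"  (len 4)
[4] "1111011"  (len 7)
[5] "111011100"  (len 9)
[6] "110111001011"  (len 12)
[7] "10111001011100"  (len 14)
[8] "01110010111001011"  (len 17)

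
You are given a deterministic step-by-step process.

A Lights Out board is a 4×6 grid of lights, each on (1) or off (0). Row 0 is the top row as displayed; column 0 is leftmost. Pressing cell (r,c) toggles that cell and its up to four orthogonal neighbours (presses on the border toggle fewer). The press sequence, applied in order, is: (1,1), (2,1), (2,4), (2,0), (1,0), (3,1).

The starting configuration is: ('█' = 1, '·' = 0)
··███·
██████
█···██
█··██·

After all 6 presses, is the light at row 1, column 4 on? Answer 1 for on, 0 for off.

0) ··███·
██████
█···██
█··██·
1) ·████·
···███
██··██
█··██·
2) ·████·
·█·███
··█·██
██·██·
3) ·████·
·█·█·█
··██··
██·█··
4) ·████·
██·█·█
████··
·█·█··
5) █████·
···█·█
·███··
·█·█··
6) █████·
···█·█
··██··
█·██··

0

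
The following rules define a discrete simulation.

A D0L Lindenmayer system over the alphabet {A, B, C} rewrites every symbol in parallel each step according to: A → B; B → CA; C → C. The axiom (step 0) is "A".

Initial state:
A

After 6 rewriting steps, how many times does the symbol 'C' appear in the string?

0) A
1) B
2) CA
3) CB
4) CCA
5) CCB
6) CCCA

3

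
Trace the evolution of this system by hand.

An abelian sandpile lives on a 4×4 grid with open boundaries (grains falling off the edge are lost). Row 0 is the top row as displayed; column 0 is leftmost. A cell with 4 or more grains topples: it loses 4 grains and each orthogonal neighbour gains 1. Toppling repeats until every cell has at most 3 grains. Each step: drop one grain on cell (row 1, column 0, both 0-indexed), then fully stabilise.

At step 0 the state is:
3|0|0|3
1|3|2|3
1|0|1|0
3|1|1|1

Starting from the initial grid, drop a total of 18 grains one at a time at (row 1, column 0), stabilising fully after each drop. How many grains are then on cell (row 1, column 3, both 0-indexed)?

gen 0: 3|0|0|3
1|3|2|3
1|0|1|0
3|1|1|1
gen 1: 3|0|0|3
2|3|2|3
1|0|1|0
3|1|1|1
gen 2: 3|0|0|3
3|3|2|3
1|0|1|0
3|1|1|1
gen 3: 0|2|0|3
2|0|3|3
2|1|1|0
3|1|1|1
gen 4: 0|2|0|3
3|0|3|3
2|1|1|0
3|1|1|1
gen 5: 1|2|0|3
0|1|3|3
3|1|1|0
3|1|1|1
gen 6: 1|2|0|3
1|1|3|3
3|1|1|0
3|1|1|1
gen 7: 1|2|0|3
2|1|3|3
3|1|1|0
3|1|1|1
gen 8: 1|2|0|3
3|1|3|3
3|1|1|0
3|1|1|1
gen 9: 2|2|0|3
1|2|3|3
1|2|1|0
0|2|1|1
gen 10: 2|2|0|3
2|2|3|3
1|2|1|0
0|2|1|1
gen 11: 2|2|0|3
3|2|3|3
1|2|1|0
0|2|1|1
gen 12: 3|2|0|3
0|3|3|3
2|2|1|0
0|2|1|1
gen 13: 3|2|0|3
1|3|3|3
2|2|1|0
0|2|1|1
gen 14: 3|2|0|3
2|3|3|3
2|2|1|0
0|2|1|1
gen 15: 3|2|0|3
3|3|3|3
2|2|1|0
0|2|1|1
gen 16: 1|0|3|0
2|2|1|1
3|3|2|1
0|2|1|1
gen 17: 1|0|3|0
3|2|1|1
3|3|2|1
0|2|1|1
gen 18: 2|1|3|0
2|0|2|1
1|1|3|1
1|3|1|1

1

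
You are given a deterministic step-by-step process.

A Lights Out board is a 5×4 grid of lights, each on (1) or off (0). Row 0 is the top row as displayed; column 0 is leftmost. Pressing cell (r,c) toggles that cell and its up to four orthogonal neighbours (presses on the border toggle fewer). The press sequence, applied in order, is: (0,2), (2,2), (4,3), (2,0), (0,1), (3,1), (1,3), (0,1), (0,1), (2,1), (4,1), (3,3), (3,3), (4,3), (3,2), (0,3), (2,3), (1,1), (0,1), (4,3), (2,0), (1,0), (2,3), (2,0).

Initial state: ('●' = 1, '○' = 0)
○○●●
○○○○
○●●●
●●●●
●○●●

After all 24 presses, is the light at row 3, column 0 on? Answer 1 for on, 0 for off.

1

k=0  ○○●●
○○○○
○●●●
●●●●
●○●●
k=1  ○●○○
○○●○
○●●●
●●●●
●○●●
k=2  ○●○○
○○○○
○○○○
●●○●
●○●●
k=3  ○●○○
○○○○
○○○○
●●○○
●○○○
k=4  ○●○○
●○○○
●●○○
○●○○
●○○○
k=5  ●○●○
●●○○
●●○○
○●○○
●○○○
k=6  ●○●○
●●○○
●○○○
●○●○
●●○○
k=7  ●○●●
●●●●
●○○●
●○●○
●●○○
k=8  ○●○●
●○●●
●○○●
●○●○
●●○○
k=9  ●○●●
●●●●
●○○●
●○●○
●●○○
k=10  ●○●●
●○●●
○●●●
●●●○
●●○○
k=11  ●○●●
●○●●
○●●●
●○●○
○○●○
k=12  ●○●●
●○●●
○●●○
●○○●
○○●●
k=13  ●○●●
●○●●
○●●●
●○●○
○○●○
k=14  ●○●●
●○●●
○●●●
●○●●
○○○●
k=15  ●○●●
●○●●
○●○●
●●○○
○○●●
k=16  ●○○○
●○●○
○●○●
●●○○
○○●●
k=17  ●○○○
●○●●
○●●○
●●○●
○○●●
k=18  ●●○○
○●○●
○○●○
●●○●
○○●●
k=19  ○○●○
○○○●
○○●○
●●○●
○○●●
k=20  ○○●○
○○○●
○○●○
●●○○
○○○○
k=21  ○○●○
●○○●
●●●○
○●○○
○○○○
k=22  ●○●○
○●○●
○●●○
○●○○
○○○○
k=23  ●○●○
○●○○
○●○●
○●○●
○○○○
k=24  ●○●○
●●○○
●○○●
●●○●
○○○○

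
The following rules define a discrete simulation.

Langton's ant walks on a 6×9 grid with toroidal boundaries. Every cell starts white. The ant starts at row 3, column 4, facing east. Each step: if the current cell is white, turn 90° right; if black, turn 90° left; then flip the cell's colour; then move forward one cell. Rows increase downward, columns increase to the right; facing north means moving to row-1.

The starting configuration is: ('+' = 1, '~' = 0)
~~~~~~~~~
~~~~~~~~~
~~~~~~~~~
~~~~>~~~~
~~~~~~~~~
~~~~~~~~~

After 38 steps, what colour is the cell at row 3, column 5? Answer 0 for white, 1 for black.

gen 0: ~~~~~~~~~
~~~~~~~~~
~~~~~~~~~
~~~~>~~~~
~~~~~~~~~
~~~~~~~~~
gen 1: ~~~~~~~~~
~~~~~~~~~
~~~~~~~~~
~~~~+~~~~
~~~~v~~~~
~~~~~~~~~
gen 2: ~~~~~~~~~
~~~~~~~~~
~~~~~~~~~
~~~~+~~~~
~~~<+~~~~
~~~~~~~~~
gen 3: ~~~~~~~~~
~~~~~~~~~
~~~~~~~~~
~~~^+~~~~
~~~++~~~~
~~~~~~~~~
gen 4: ~~~~~~~~~
~~~~~~~~~
~~~~~~~~~
~~~+>~~~~
~~~++~~~~
~~~~~~~~~
gen 5: ~~~~~~~~~
~~~~~~~~~
~~~~^~~~~
~~~+~~~~~
~~~++~~~~
~~~~~~~~~
gen 6: ~~~~~~~~~
~~~~~~~~~
~~~~+>~~~
~~~+~~~~~
~~~++~~~~
~~~~~~~~~
gen 7: ~~~~~~~~~
~~~~~~~~~
~~~~++~~~
~~~+~v~~~
~~~++~~~~
~~~~~~~~~
gen 8: ~~~~~~~~~
~~~~~~~~~
~~~~++~~~
~~~+<+~~~
~~~++~~~~
~~~~~~~~~
gen 9: ~~~~~~~~~
~~~~~~~~~
~~~~^+~~~
~~~+++~~~
~~~++~~~~
~~~~~~~~~
gen 10: ~~~~~~~~~
~~~~~~~~~
~~~<~+~~~
~~~+++~~~
~~~++~~~~
~~~~~~~~~
gen 11: ~~~~~~~~~
~~~^~~~~~
~~~+~+~~~
~~~+++~~~
~~~++~~~~
~~~~~~~~~
gen 12: ~~~~~~~~~
~~~+>~~~~
~~~+~+~~~
~~~+++~~~
~~~++~~~~
~~~~~~~~~
gen 13: ~~~~~~~~~
~~~++~~~~
~~~+v+~~~
~~~+++~~~
~~~++~~~~
~~~~~~~~~
gen 14: ~~~~~~~~~
~~~++~~~~
~~~<++~~~
~~~+++~~~
~~~++~~~~
~~~~~~~~~
gen 15: ~~~~~~~~~
~~~++~~~~
~~~~++~~~
~~~v++~~~
~~~++~~~~
~~~~~~~~~
gen 16: ~~~~~~~~~
~~~++~~~~
~~~~++~~~
~~~~>+~~~
~~~++~~~~
~~~~~~~~~
gen 17: ~~~~~~~~~
~~~++~~~~
~~~~^+~~~
~~~~~+~~~
~~~++~~~~
~~~~~~~~~
gen 18: ~~~~~~~~~
~~~++~~~~
~~~<~+~~~
~~~~~+~~~
~~~++~~~~
~~~~~~~~~
gen 19: ~~~~~~~~~
~~~^+~~~~
~~~+~+~~~
~~~~~+~~~
~~~++~~~~
~~~~~~~~~
gen 20: ~~~~~~~~~
~~<~+~~~~
~~~+~+~~~
~~~~~+~~~
~~~++~~~~
~~~~~~~~~
gen 21: ~~^~~~~~~
~~+~+~~~~
~~~+~+~~~
~~~~~+~~~
~~~++~~~~
~~~~~~~~~
gen 22: ~~+>~~~~~
~~+~+~~~~
~~~+~+~~~
~~~~~+~~~
~~~++~~~~
~~~~~~~~~
gen 23: ~~++~~~~~
~~+v+~~~~
~~~+~+~~~
~~~~~+~~~
~~~++~~~~
~~~~~~~~~
gen 24: ~~++~~~~~
~~<++~~~~
~~~+~+~~~
~~~~~+~~~
~~~++~~~~
~~~~~~~~~
gen 25: ~~++~~~~~
~~~++~~~~
~~v+~+~~~
~~~~~+~~~
~~~++~~~~
~~~~~~~~~
gen 26: ~~++~~~~~
~~~++~~~~
~<++~+~~~
~~~~~+~~~
~~~++~~~~
~~~~~~~~~
gen 27: ~~++~~~~~
~^~++~~~~
~+++~+~~~
~~~~~+~~~
~~~++~~~~
~~~~~~~~~
gen 28: ~~++~~~~~
~+>++~~~~
~+++~+~~~
~~~~~+~~~
~~~++~~~~
~~~~~~~~~
gen 29: ~~++~~~~~
~++++~~~~
~+v+~+~~~
~~~~~+~~~
~~~++~~~~
~~~~~~~~~
gen 30: ~~++~~~~~
~++++~~~~
~+~>~+~~~
~~~~~+~~~
~~~++~~~~
~~~~~~~~~
gen 31: ~~++~~~~~
~++^+~~~~
~+~~~+~~~
~~~~~+~~~
~~~++~~~~
~~~~~~~~~
gen 32: ~~++~~~~~
~+<~+~~~~
~+~~~+~~~
~~~~~+~~~
~~~++~~~~
~~~~~~~~~
gen 33: ~~++~~~~~
~+~~+~~~~
~+v~~+~~~
~~~~~+~~~
~~~++~~~~
~~~~~~~~~
gen 34: ~~++~~~~~
~+~~+~~~~
~<+~~+~~~
~~~~~+~~~
~~~++~~~~
~~~~~~~~~
gen 35: ~~++~~~~~
~+~~+~~~~
~~+~~+~~~
~v~~~+~~~
~~~++~~~~
~~~~~~~~~
gen 36: ~~++~~~~~
~+~~+~~~~
~~+~~+~~~
<+~~~+~~~
~~~++~~~~
~~~~~~~~~
gen 37: ~~++~~~~~
~+~~+~~~~
^~+~~+~~~
++~~~+~~~
~~~++~~~~
~~~~~~~~~
gen 38: ~~++~~~~~
~+~~+~~~~
+>+~~+~~~
++~~~+~~~
~~~++~~~~
~~~~~~~~~

1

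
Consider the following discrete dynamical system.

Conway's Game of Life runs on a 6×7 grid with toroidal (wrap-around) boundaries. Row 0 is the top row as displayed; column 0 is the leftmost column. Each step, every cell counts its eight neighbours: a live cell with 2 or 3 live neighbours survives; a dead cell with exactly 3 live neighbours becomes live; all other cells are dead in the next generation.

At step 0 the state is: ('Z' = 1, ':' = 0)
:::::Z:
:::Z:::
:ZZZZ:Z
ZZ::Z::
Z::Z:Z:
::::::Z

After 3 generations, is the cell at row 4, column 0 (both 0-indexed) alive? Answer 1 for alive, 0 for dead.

0

[0] :::::Z:
:::Z:::
:ZZZZ:Z
ZZ::Z::
Z::Z:Z:
::::::Z
[1] :::::::
:::Z:Z:
:Z::ZZ:
:::::::
ZZ::ZZ:
::::ZZZ
[2] ::::::Z
:::::Z:
::::ZZ:
ZZ::::Z
Z:::Z::
Z:::Z:Z
[3] Z:::::Z
::::ZZZ
Z:::ZZ:
ZZ::Z:Z
:::::::
Z:::::Z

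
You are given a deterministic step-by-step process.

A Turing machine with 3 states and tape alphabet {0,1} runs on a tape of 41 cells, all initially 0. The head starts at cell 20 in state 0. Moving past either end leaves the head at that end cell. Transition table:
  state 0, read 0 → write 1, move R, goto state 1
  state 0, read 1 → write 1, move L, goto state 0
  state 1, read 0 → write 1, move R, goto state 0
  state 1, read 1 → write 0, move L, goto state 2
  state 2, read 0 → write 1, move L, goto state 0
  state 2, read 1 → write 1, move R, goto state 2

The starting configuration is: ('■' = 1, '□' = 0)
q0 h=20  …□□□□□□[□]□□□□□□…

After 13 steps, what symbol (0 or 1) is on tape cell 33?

0

[0] q0 h=20  …□□□□□□[□]□□□□□□…
[1] q1 h=21  …□□□□□■[□]□□□□□□…
[2] q0 h=22  …□□□□■■[□]□□□□□□…
[3] q1 h=23  …□□□■■■[□]□□□□□□…
[4] q0 h=24  …□□■■■■[□]□□□□□□…
[5] q1 h=25  …□■■■■■[□]□□□□□□…
[6] q0 h=26  …■■■■■■[□]□□□□□□…
[7] q1 h=27  …■■■■■■[□]□□□□□□…
[8] q0 h=28  …■■■■■■[□]□□□□□□…
[9] q1 h=29  …■■■■■■[□]□□□□□□…
[10] q0 h=30  …■■■■■■[□]□□□□□□…
[11] q1 h=31  …■■■■■■[□]□□□□□□…
[12] q0 h=32  …■■■■■■[□]□□□□□□…
[13] q1 h=33  …■■■■■■[□]□□□□□□…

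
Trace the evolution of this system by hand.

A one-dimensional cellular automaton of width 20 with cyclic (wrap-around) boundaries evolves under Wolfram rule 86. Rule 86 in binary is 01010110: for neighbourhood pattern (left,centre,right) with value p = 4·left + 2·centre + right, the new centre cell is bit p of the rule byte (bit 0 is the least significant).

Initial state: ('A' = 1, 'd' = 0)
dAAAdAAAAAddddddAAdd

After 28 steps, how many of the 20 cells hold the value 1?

10

gen 0: dAAAdAAAAAddddddAAdd
gen 1: AddAdddddAAddddAdAAd
gen 2: AAAAAdddAdAAddAAddAd
gen 3: ddddAAdAAddAAAdAAAAd
gen 4: dddAdAddAAAddAddddAA
gen 5: AdAAdAAAddAAAAAddAdA
gen 6: AddAdddAAAddddAAAAdd
gen 7: AAAAAdAddAAddAdddAAA
gen 8: ddddAdAAAdAAAAAdAddd
gen 9: dddAAdddAdddddAdAAdd
gen 10: ddAdAAdAAAdddAAddAAd
gen 11: dAAddAdddAAdAdAAAdAA
gen 12: ddAAAAAdAdAdAdddAddA
gen 13: AAddddAdAdAdAAdAAAAA
gen 14: dAAddAAdAdAddAdddddd
gen 15: AdAAAdAdAdAAAAAddddd
gen 16: AdddAdAdAdddddAAdddA
gen 17: AAdAAdAdAAdddAdAAdAd
gen 18: dAddAdAddAAdAAddAdAd
gen 19: AAAAAdAAAdAddAAAAdAA
gen 20: ddddAdddAdAAAdddAddd
gen 21: dddAAAdAAdddAAdAAAdd
gen 22: ddAddAddAAdAdAdddAAd
gen 23: dAAAAAAAdAdAdAAdAdAA
gen 24: dddddddAdAdAddAdAddA
gen 25: AdddddAAdAdAAAAdAAAA
gen 26: AAdddAdAdAddddAddddd
gen 27: dAAdAAdAdAAddAAAdddA
gen 28: ddAddAdAddAAAddAAdAA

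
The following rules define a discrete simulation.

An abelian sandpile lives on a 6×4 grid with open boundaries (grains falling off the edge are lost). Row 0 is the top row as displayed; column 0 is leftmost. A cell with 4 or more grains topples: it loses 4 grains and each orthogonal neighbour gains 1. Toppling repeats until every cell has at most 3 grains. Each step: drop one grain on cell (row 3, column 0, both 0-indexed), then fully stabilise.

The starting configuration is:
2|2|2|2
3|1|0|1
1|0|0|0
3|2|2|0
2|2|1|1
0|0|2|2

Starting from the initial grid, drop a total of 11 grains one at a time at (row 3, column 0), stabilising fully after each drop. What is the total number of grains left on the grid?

0) 2|2|2|2
3|1|0|1
1|0|0|0
3|2|2|0
2|2|1|1
0|0|2|2
1) 2|2|2|2
3|1|0|1
2|0|0|0
0|3|2|0
3|2|1|1
0|0|2|2
2) 2|2|2|2
3|1|0|1
2|0|0|0
1|3|2|0
3|2|1|1
0|0|2|2
3) 2|2|2|2
3|1|0|1
2|0|0|0
2|3|2|0
3|2|1|1
0|0|2|2
4) 2|2|2|2
3|1|0|1
2|0|0|0
3|3|2|0
3|2|1|1
0|0|2|2
5) 2|2|2|2
3|1|0|1
3|1|0|0
2|1|3|0
1|0|2|1
1|1|2|2
6) 2|2|2|2
3|1|0|1
3|1|0|0
3|1|3|0
1|0|2|1
1|1|2|2
7) 3|2|2|2
0|2|0|1
1|2|0|0
1|2|3|0
2|0|2|1
1|1|2|2
8) 3|2|2|2
0|2|0|1
1|2|0|0
2|2|3|0
2|0|2|1
1|1|2|2
9) 3|2|2|2
0|2|0|1
1|2|0|0
3|2|3|0
2|0|2|1
1|1|2|2
10) 3|2|2|2
0|2|0|1
2|2|0|0
0|3|3|0
3|0|2|1
1|1|2|2
11) 3|2|2|2
0|2|0|1
2|2|0|0
1|3|3|0
3|0|2|1
1|1|2|2

35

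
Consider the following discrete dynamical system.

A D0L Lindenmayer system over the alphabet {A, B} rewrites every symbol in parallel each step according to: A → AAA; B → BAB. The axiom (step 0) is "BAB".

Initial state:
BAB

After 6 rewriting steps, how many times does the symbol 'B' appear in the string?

gen 0: BAB
gen 1: BABAAABAB
gen 2: BABAAABABAAAAAAAAABABAAABAB
gen 3: BABAAABABAAAAAAAAABABAAABABAAAAAAAAAAAAAAAAAAAAAAAAAAABABAAABABAAAAAAAAABABAAABAB
gen 4: BABAAABABAAAAAAAAABABAAABABAAAAAAAAAAAAAAAAAAAAAAAAAAABABA…ABABAAAAAAAAAAAAAAAAAAAAAAAAAAABABAAABABAAAAAAAAABABAAABAB  (len 243)
gen 5: BABAAABABAAAAAAAAABABAAABABAAAAAAAAAAAAAAAAAAAAAAAAAAABABA…ABABAAAAAAAAAAAAAAAAAAAAAAAAAAABABAAABABAAAAAAAAABABAAABAB  (len 729)
gen 6: BABAAABABAAAAAAAAABABAAABABAAAAAAAAAAAAAAAAAAAAAAAAAAABABA…ABABAAAAAAAAAAAAAAAAAAAAAAAAAAABABAAABABAAAAAAAAABABAAABAB  (len 2187)

128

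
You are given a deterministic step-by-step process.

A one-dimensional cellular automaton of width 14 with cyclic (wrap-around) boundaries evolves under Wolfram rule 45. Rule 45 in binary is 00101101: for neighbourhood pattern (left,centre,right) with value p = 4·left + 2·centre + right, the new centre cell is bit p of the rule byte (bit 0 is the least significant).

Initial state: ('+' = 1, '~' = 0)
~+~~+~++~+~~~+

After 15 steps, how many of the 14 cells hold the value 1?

step 0: ~+~~+~++~+~~~+
step 1: ++~~+++~++~+~+
step 2: ~~~~+~~++~++++
step 3: ~++~+~~+~++~~~
step 4: ~+~++~~+++~~++
step 5: ++++~~~+~~~~+~
step 6: +~~~~+~+~++~++
step 7: ~~++~+++++~++~
step 8: +~+~++~~~~++~~
step 9: +++++~~++~+~~~
step 10: +~~~~~~+~++~+~
step 11: +~++++~+++~+++
step 12: ~++~~~++~~++~~
step 13: ~+~~+~+~~~+~~+
step 14: ++~~+++~+~+~~+
step 15: ~~~~+~~++++~~+

6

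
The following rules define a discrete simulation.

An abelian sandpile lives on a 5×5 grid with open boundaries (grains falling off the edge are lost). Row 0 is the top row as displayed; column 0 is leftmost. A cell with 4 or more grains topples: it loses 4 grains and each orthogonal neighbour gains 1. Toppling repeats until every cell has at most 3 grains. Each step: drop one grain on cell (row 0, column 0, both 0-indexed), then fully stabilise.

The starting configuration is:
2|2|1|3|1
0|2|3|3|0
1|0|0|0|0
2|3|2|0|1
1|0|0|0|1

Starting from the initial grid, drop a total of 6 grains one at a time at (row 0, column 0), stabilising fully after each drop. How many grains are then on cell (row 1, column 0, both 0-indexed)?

t=0: 2|2|1|3|1
0|2|3|3|0
1|0|0|0|0
2|3|2|0|1
1|0|0|0|1
t=1: 3|2|1|3|1
0|2|3|3|0
1|0|0|0|0
2|3|2|0|1
1|0|0|0|1
t=2: 0|3|1|3|1
1|2|3|3|0
1|0|0|0|0
2|3|2|0|1
1|0|0|0|1
t=3: 1|3|1|3|1
1|2|3|3|0
1|0|0|0|0
2|3|2|0|1
1|0|0|0|1
t=4: 2|3|1|3|1
1|2|3|3|0
1|0|0|0|0
2|3|2|0|1
1|0|0|0|1
t=5: 3|3|1|3|1
1|2|3|3|0
1|0|0|0|0
2|3|2|0|1
1|0|0|0|1
t=6: 1|0|2|3|1
2|3|3|3|0
1|0|0|0|0
2|3|2|0|1
1|0|0|0|1

2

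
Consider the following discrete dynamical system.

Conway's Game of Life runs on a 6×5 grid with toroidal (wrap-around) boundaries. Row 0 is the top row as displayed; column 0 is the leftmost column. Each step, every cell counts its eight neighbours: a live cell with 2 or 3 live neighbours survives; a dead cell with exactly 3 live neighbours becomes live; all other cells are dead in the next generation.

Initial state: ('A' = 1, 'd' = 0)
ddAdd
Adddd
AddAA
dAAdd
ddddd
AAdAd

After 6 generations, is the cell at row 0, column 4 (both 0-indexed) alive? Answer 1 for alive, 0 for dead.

[0] ddAdd
Adddd
AddAA
dAAdd
ddddd
AAdAd
[1] AdAdA
AAdAd
AdAAA
AAAAA
Adddd
dAAdd
[2] ddddA
ddddd
ddddd
ddddd
ddddd
ddAAA
[3] ddddA
ddddd
ddddd
ddddd
dddAd
dddAA
[4] dddAA
ddddd
ddddd
ddddd
dddAA
dddAA
[5] dddAA
ddddd
ddddd
ddddd
dddAA
AdAdd
[6] dddAA
ddddd
ddddd
ddddd
dddAA
AdAdd

1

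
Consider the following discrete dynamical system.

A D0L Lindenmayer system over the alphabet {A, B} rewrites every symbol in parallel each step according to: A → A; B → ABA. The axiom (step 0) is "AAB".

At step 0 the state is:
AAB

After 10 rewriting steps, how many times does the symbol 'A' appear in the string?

22

step 0: AAB
step 1: AAABA
step 2: AAAABAA
step 3: AAAAABAAA
step 4: AAAAAABAAAA
step 5: AAAAAAABAAAAA
step 6: AAAAAAAABAAAAAA
step 7: AAAAAAAAABAAAAAAA
step 8: AAAAAAAAAABAAAAAAAA
step 9: AAAAAAAAAAABAAAAAAAAA
step 10: AAAAAAAAAAAABAAAAAAAAAA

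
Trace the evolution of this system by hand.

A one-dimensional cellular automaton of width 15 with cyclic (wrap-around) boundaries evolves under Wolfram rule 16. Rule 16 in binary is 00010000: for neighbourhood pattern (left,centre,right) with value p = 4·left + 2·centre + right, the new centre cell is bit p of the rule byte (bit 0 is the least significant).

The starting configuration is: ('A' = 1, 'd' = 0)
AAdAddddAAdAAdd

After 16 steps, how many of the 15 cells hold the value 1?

2

step 0: AAdAddddAAdAAdd
step 1: ddddAddddddddAd
step 2: dddddAddddddddA
step 3: AdddddAdddddddd
step 4: dAdddddAddddddd
step 5: ddAdddddAdddddd
step 6: dddAdddddAddddd
step 7: ddddAdddddAdddd
step 8: dddddAdddddAddd
step 9: ddddddAdddddAdd
step 10: dddddddAdddddAd
step 11: ddddddddAdddddA
step 12: AddddddddAddddd
step 13: dAddddddddAdddd
step 14: ddAddddddddAddd
step 15: dddAddddddddAdd
step 16: ddddAddddddddAd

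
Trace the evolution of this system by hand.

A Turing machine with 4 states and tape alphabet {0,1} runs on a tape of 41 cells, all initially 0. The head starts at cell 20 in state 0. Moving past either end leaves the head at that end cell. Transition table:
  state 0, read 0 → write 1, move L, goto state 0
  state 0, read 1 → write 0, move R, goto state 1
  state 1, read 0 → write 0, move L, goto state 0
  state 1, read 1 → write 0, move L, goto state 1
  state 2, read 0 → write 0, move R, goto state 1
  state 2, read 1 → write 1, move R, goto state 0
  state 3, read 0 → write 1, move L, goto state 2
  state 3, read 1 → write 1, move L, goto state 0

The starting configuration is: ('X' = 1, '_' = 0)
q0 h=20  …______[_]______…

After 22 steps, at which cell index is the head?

k=0  q0 h=20  …______[_]______…
k=1  q0 h=19  …______[_]X_____…
k=2  q0 h=18  …______[_]XX____…
k=3  q0 h=17  …______[_]XXX___…
k=4  q0 h=16  …______[_]XXXX__…
k=5  q0 h=15  …______[_]XXXXX_…
k=6  q0 h=14  …______[_]XXXXXX…
k=7  q0 h=13  …______[_]XXXXXX…
k=8  q0 h=12  …______[_]XXXXXX…
k=9  q0 h=11  …______[_]XXXXXX…
k=10  q0 h=10  …______[_]XXXXXX…
k=11  q0 h= 9  …______[_]XXXXXX…
k=12  q0 h= 8  …______[_]XXXXXX…
k=13  q0 h= 7  …______[_]XXXXXX…
k=14  q0 h= 6  |______[_]XXXXXX…
k=15  q0 h= 5  |_____[_]XXXXXX…
k=16  q0 h= 4  |____[_]XXXXXX…
k=17  q0 h= 3  |___[_]XXXXXX…
k=18  q0 h= 2  |__[_]XXXXXX…
k=19  q0 h= 1  |_[_]XXXXXX…
k=20  q0 h= 0  |[_]XXXXXX…
k=21  q0 h= 0  |[X]XXXXXX…
k=22  q1 h= 1  |_[X]XXXXXX…

1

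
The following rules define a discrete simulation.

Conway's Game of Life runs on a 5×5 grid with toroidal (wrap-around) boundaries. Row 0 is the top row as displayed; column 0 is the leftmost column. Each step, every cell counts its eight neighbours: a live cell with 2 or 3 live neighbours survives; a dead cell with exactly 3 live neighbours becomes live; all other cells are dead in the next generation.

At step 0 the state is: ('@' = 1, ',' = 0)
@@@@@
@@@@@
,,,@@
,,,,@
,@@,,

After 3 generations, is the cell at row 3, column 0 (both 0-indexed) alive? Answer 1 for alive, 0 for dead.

gen 0: @@@@@
@@@@@
,,,@@
,,,,@
,@@,,
gen 1: ,,,,,
,,,,,
,@,,,
@,@,@
,,,,,
gen 2: ,,,,,
,,,,,
@@,,,
@@,,,
,,,,,
gen 3: ,,,,,
,,,,,
@@,,,
@@,,,
,,,,,

1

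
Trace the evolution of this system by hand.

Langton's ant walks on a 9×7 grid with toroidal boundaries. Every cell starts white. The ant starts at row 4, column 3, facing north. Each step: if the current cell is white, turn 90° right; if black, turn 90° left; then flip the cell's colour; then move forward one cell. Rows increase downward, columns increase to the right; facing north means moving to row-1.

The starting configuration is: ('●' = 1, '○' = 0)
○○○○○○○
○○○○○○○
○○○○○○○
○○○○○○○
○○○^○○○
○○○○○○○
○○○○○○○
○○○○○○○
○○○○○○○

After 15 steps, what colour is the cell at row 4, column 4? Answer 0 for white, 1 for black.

t=0: ○○○○○○○
○○○○○○○
○○○○○○○
○○○○○○○
○○○^○○○
○○○○○○○
○○○○○○○
○○○○○○○
○○○○○○○
t=1: ○○○○○○○
○○○○○○○
○○○○○○○
○○○○○○○
○○○●>○○
○○○○○○○
○○○○○○○
○○○○○○○
○○○○○○○
t=2: ○○○○○○○
○○○○○○○
○○○○○○○
○○○○○○○
○○○●●○○
○○○○v○○
○○○○○○○
○○○○○○○
○○○○○○○
t=3: ○○○○○○○
○○○○○○○
○○○○○○○
○○○○○○○
○○○●●○○
○○○<●○○
○○○○○○○
○○○○○○○
○○○○○○○
t=4: ○○○○○○○
○○○○○○○
○○○○○○○
○○○○○○○
○○○^●○○
○○○●●○○
○○○○○○○
○○○○○○○
○○○○○○○
t=5: ○○○○○○○
○○○○○○○
○○○○○○○
○○○○○○○
○○<○●○○
○○○●●○○
○○○○○○○
○○○○○○○
○○○○○○○
t=6: ○○○○○○○
○○○○○○○
○○○○○○○
○○^○○○○
○○●○●○○
○○○●●○○
○○○○○○○
○○○○○○○
○○○○○○○
t=7: ○○○○○○○
○○○○○○○
○○○○○○○
○○●>○○○
○○●○●○○
○○○●●○○
○○○○○○○
○○○○○○○
○○○○○○○
t=8: ○○○○○○○
○○○○○○○
○○○○○○○
○○●●○○○
○○●v●○○
○○○●●○○
○○○○○○○
○○○○○○○
○○○○○○○
t=9: ○○○○○○○
○○○○○○○
○○○○○○○
○○●●○○○
○○<●●○○
○○○●●○○
○○○○○○○
○○○○○○○
○○○○○○○
t=10: ○○○○○○○
○○○○○○○
○○○○○○○
○○●●○○○
○○○●●○○
○○v●●○○
○○○○○○○
○○○○○○○
○○○○○○○
t=11: ○○○○○○○
○○○○○○○
○○○○○○○
○○●●○○○
○○○●●○○
○<●●●○○
○○○○○○○
○○○○○○○
○○○○○○○
t=12: ○○○○○○○
○○○○○○○
○○○○○○○
○○●●○○○
○^○●●○○
○●●●●○○
○○○○○○○
○○○○○○○
○○○○○○○
t=13: ○○○○○○○
○○○○○○○
○○○○○○○
○○●●○○○
○●>●●○○
○●●●●○○
○○○○○○○
○○○○○○○
○○○○○○○
t=14: ○○○○○○○
○○○○○○○
○○○○○○○
○○●●○○○
○●●●●○○
○●v●●○○
○○○○○○○
○○○○○○○
○○○○○○○
t=15: ○○○○○○○
○○○○○○○
○○○○○○○
○○●●○○○
○●●●●○○
○●○>●○○
○○○○○○○
○○○○○○○
○○○○○○○

1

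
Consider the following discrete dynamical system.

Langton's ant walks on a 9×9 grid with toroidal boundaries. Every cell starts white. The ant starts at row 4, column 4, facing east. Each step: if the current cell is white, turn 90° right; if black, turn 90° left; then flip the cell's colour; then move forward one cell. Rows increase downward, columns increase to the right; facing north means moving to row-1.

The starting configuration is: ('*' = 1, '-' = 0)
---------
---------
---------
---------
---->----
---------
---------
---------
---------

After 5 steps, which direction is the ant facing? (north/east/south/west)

gen 0: ---------
---------
---------
---------
---->----
---------
---------
---------
---------
gen 1: ---------
---------
---------
---------
----*----
----v----
---------
---------
---------
gen 2: ---------
---------
---------
---------
----*----
---<*----
---------
---------
---------
gen 3: ---------
---------
---------
---------
---^*----
---**----
---------
---------
---------
gen 4: ---------
---------
---------
---------
---*>----
---**----
---------
---------
---------
gen 5: ---------
---------
---------
----^----
---*-----
---**----
---------
---------
---------

north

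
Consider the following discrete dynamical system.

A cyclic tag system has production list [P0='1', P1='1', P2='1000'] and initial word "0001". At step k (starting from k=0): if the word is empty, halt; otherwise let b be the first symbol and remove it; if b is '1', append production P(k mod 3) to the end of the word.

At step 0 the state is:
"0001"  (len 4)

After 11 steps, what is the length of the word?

0) "0001"  (len 4)
1) "001"  (len 3)
2) "01"  (len 2)
3) "1"  (len 1)
4) "1"  (len 1)
5) "1"  (len 1)
6) "1000"  (len 4)
7) "0001"  (len 4)
8) "001"  (len 3)
9) "01"  (len 2)
10) "1"  (len 1)
11) "1"  (len 1)

1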